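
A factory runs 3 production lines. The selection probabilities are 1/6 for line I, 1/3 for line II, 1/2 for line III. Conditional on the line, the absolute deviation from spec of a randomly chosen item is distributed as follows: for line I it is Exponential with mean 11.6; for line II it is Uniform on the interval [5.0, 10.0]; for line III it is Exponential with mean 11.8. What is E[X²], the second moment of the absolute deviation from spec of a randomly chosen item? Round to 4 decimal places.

For each component E[X²] = Var + (mean)², giving I: 269.12; II: 58.3333; III: 278.48.
Overall E[X²] = 0.166667·269.12 + 0.333333·58.3333 + 0.5·278.48 = 203.538.

203.5378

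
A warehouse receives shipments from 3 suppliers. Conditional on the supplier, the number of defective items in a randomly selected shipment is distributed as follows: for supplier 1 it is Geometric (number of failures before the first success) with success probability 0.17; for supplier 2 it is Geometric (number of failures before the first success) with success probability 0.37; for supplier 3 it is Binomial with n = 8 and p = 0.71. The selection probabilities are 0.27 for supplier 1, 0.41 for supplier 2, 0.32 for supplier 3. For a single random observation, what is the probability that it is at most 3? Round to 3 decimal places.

0.503

Conditional on each supplier, P(X ≤ 3): 1: 0.525417; 2: 0.84247; 3: 0.0505362.
By total probability, P(X ≤ 3) = 0.27·0.525417 + 0.41·0.84247 + 0.32·0.0505362 = 0.503447.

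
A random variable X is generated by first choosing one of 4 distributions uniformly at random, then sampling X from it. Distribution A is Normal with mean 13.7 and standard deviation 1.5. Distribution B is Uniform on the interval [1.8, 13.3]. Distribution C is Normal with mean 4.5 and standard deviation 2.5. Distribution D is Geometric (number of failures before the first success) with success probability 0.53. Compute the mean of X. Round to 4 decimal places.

Component means — A: 13.7; B: 7.55; C: 4.5; D: 0.886792.
E[X] = 0.25·13.7 + 0.25·7.55 + 0.25·4.5 + 0.25·0.886792 = 6.6592.

6.6592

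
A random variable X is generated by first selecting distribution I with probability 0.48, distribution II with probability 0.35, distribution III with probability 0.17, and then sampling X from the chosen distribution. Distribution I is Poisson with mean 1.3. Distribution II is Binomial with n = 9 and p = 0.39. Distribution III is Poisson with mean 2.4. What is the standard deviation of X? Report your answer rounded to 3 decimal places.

Per component, I: μ=1.3, E[X²]=2.99; II: μ=3.51, E[X²]=14.4612; III: μ=2.4, E[X²]=8.16.
E[X] = 0.48·1.3 + 0.35·3.51 + 0.17·2.4 = 2.2605.
E[X²] = 0.48·2.99 + 0.35·14.4612 + 0.17·8.16 = 7.88382.
Var(X) = E[X²] − (E[X])² = 7.88382 − 5.10986 = 2.77396.
SD(X) = √2.77396 = 1.66552.

1.666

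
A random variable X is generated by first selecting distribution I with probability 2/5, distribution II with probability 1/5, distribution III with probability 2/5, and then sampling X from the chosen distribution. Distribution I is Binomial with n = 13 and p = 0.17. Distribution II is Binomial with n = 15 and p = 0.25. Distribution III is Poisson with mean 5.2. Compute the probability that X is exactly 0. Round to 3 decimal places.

0.040

Conditional on each component, P(X = 0): I: 0.0887187; II: 0.0133635; III: 0.00551656.
By total probability, P(X = 0) = 0.4·0.0887187 + 0.2·0.0133635 + 0.4·0.00551656 = 0.0403668.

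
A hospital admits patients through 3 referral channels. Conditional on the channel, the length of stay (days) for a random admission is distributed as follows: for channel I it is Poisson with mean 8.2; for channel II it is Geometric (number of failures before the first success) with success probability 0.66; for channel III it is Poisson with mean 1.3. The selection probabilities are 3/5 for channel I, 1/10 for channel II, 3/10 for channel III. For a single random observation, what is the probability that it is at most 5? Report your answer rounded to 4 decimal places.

Conditional on each channel, P(X ≤ 5): I: 0.173594; II: 0.998455; III: 0.997769.
By total probability, P(X ≤ 5) = 0.6·0.173594 + 0.1·0.998455 + 0.3·0.997769 = 0.503333.

0.5033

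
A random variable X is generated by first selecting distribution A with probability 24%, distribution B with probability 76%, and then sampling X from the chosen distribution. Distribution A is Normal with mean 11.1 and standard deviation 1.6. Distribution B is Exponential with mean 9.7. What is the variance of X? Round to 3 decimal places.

72.480

Per component, A: μ=11.1, E[X²]=125.77; B: μ=9.7, E[X²]=188.18.
E[X] = 0.24·11.1 + 0.76·9.7 = 10.036.
E[X²] = 0.24·125.77 + 0.76·188.18 = 173.202.
Var(X) = E[X²] − (E[X])² = 173.202 − 100.721 = 72.4803.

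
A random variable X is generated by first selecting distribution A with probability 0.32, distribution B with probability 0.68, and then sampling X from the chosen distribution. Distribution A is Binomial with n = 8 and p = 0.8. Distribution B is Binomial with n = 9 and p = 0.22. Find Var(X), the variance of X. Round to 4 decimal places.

Per component, A: μ=6.4, E[X²]=42.24; B: μ=1.98, E[X²]=5.4648.
E[X] = 0.32·6.4 + 0.68·1.98 = 3.3944.
E[X²] = 0.32·42.24 + 0.68·5.4648 = 17.2329.
Var(X) = E[X²] − (E[X])² = 17.2329 − 11.522 = 5.71091.

5.7109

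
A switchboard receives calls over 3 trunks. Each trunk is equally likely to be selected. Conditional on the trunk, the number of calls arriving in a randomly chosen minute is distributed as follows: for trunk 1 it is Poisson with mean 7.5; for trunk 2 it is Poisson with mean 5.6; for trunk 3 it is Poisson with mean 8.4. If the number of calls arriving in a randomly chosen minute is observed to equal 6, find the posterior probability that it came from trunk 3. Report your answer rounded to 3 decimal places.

0.271

Likelihoods P(X=6 | ·): 1: 0.136718; 2: 0.158397; 3: 0.109716.
Posterior ∝ prior × likelihood. Numerator for 3: 0.333333·0.109716 = 0.036572.
Normalizing constant: 0.333333·0.136718 + 0.333333·0.158397 + 0.333333·0.109716 = 0.134944.
P(3 | observation) = 0.036572 / 0.134944 = 0.271017.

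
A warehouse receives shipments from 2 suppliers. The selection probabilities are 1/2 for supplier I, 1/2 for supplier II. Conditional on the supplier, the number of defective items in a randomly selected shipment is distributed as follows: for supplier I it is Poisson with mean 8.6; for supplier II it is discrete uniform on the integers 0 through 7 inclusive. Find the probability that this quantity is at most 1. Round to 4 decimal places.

0.1259

Conditional on each supplier, P(X ≤ 1): I: 0.00176742; II: 0.25.
By total probability, P(X ≤ 1) = 0.5·0.00176742 + 0.5·0.25 = 0.125884.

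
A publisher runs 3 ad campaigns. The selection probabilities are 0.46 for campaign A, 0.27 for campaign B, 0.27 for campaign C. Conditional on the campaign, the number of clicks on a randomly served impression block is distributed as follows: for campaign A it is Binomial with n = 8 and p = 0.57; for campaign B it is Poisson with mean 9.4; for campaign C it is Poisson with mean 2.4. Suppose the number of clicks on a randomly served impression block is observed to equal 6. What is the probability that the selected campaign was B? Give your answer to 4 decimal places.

Likelihoods P(X=6 | ·): A: 0.17756; B: 0.0792623; C: 0.0240784.
Posterior ∝ prior × likelihood. Numerator for B: 0.27·0.0792623 = 0.0214008.
Normalizing constant: 0.46·0.17756 + 0.27·0.0792623 + 0.27·0.0240784 = 0.109579.
P(B | observation) = 0.0214008 / 0.109579 = 0.1953.

0.1953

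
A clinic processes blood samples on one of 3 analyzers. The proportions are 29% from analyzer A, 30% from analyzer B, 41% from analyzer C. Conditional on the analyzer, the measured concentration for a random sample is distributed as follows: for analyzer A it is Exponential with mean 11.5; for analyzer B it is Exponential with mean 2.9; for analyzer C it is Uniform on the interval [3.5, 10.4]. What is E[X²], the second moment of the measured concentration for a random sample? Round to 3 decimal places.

For each component E[X²] = Var + (mean)², giving A: 264.5; B: 16.82; C: 52.27.
Overall E[X²] = 0.29·264.5 + 0.3·16.82 + 0.41·52.27 = 103.182.

103.182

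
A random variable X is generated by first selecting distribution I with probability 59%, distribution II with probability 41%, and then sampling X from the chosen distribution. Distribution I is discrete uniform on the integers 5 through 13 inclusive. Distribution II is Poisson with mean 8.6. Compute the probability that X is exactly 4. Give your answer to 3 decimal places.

0.017

Conditional on each component, P(X = 4): I: 0; II: 0.0419614.
By total probability, P(X = 4) = 0.59·0 + 0.41·0.0419614 = 0.0172042.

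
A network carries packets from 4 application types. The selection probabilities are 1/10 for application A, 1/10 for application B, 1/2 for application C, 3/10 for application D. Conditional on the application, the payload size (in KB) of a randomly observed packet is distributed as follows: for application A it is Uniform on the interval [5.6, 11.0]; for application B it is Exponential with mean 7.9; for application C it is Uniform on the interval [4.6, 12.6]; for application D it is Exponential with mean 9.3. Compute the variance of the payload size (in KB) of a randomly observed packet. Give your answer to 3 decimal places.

35.291

Per component, A: μ=8.3, E[X²]=71.32; B: μ=7.9, E[X²]=124.82; C: μ=8.6, E[X²]=79.2933; D: μ=9.3, E[X²]=172.98.
E[X] = 0.1·8.3 + 0.1·7.9 + 0.5·8.6 + 0.3·9.3 = 8.71.
E[X²] = 0.1·71.32 + 0.1·124.82 + 0.5·79.2933 + 0.3·172.98 = 111.155.
Var(X) = E[X²] − (E[X])² = 111.155 − 75.8641 = 35.2906.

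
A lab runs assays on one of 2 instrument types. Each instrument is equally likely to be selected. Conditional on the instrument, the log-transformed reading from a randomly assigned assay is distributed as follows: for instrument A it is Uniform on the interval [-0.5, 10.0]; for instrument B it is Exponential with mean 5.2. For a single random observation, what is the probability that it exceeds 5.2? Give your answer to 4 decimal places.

0.4125

Conditional on each instrument, P(X > 5.2): A: 0.457143; B: 0.367879.
By total probability, P(X > 5.2) = 0.5·0.457143 + 0.5·0.367879 = 0.412511.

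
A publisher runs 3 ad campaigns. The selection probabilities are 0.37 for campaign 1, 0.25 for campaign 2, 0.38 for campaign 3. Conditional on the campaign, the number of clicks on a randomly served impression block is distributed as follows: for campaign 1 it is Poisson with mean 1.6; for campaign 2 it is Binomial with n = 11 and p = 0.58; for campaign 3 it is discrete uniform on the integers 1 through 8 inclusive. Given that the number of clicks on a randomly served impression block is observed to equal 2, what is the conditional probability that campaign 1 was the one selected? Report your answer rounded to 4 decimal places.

Likelihoods P(X=2 | ·): 1: 0.258428; 2: 0.00752423; 3: 0.125.
Posterior ∝ prior × likelihood. Numerator for 1: 0.37·0.258428 = 0.0956182.
Normalizing constant: 0.37·0.258428 + 0.25·0.00752423 + 0.38·0.125 = 0.144999.
P(1 | observation) = 0.0956182 / 0.144999 = 0.659439.

0.6594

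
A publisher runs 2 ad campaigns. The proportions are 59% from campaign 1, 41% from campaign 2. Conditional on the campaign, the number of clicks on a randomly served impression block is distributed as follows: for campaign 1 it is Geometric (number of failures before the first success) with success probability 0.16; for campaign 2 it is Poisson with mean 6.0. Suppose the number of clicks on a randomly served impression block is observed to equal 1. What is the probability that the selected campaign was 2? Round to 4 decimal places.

0.0714

Likelihoods P(X=1 | ·): 1: 0.1344; 2: 0.0148725.
Posterior ∝ prior × likelihood. Numerator for 2: 0.41·0.0148725 = 0.00609773.
Normalizing constant: 0.59·0.1344 + 0.41·0.0148725 = 0.0853937.
P(2 | observation) = 0.00609773 / 0.0853937 = 0.0714072.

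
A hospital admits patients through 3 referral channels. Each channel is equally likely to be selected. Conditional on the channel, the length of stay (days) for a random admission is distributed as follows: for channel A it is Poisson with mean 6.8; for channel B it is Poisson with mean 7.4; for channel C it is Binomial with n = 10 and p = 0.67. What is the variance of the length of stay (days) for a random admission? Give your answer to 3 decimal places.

5.566

Per component, A: μ=6.8, E[X²]=53.04; B: μ=7.4, E[X²]=62.16; C: μ=6.7, E[X²]=47.101.
E[X] = 0.333333·6.8 + 0.333333·7.4 + 0.333333·6.7 = 6.96667.
E[X²] = 0.333333·53.04 + 0.333333·62.16 + 0.333333·47.101 = 54.1003.
Var(X) = E[X²] − (E[X])² = 54.1003 − 48.5344 = 5.56589.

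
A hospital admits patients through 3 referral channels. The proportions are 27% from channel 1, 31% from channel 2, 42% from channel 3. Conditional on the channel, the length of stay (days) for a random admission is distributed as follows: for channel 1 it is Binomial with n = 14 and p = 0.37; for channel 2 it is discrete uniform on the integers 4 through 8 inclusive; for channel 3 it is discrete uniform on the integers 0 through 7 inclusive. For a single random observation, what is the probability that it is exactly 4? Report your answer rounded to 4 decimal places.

0.1644

Conditional on each channel, P(X = 4): 1: 0.184776; 2: 0.2; 3: 0.125.
By total probability, P(X = 4) = 0.27·0.184776 + 0.31·0.2 + 0.42·0.125 = 0.16439.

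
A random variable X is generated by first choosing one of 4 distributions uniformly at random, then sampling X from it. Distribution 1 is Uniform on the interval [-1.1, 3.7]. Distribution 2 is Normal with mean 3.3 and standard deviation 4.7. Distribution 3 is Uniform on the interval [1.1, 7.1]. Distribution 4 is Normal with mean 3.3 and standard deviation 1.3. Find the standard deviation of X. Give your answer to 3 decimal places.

Per component, 1: μ=1.3, E[X²]=3.61; 2: μ=3.3, E[X²]=32.98; 3: μ=4.1, E[X²]=19.81; 4: μ=3.3, E[X²]=12.58.
E[X] = 0.25·1.3 + 0.25·3.3 + 0.25·4.1 + 0.25·3.3 = 3.
E[X²] = 0.25·3.61 + 0.25·32.98 + 0.25·19.81 + 0.25·12.58 = 17.245.
Var(X) = E[X²] − (E[X])² = 17.245 − 9 = 8.245.
SD(X) = √8.245 = 2.87141.

2.871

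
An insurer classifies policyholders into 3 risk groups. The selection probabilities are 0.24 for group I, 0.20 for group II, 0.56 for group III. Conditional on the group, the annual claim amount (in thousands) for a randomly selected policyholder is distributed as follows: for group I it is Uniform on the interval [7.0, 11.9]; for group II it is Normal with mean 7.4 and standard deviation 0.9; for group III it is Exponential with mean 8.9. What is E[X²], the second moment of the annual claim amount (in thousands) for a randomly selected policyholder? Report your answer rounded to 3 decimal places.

For each component E[X²] = Var + (mean)², giving I: 91.3033; II: 55.57; III: 158.42.
Overall E[X²] = 0.24·91.3033 + 0.2·55.57 + 0.56·158.42 = 121.742.

121.742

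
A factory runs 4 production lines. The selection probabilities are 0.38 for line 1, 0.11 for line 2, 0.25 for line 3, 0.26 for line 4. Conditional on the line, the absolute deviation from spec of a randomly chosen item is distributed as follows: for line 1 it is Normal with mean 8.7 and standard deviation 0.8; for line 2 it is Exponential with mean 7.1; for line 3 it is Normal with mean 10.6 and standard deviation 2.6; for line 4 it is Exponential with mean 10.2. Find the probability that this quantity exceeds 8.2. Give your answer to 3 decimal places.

Conditional on each line, P(X > 8.2): 1: 0.734014; 2: 0.31508; 3: 0.822016; 4: 0.44757.
By total probability, P(X > 8.2) = 0.38·0.734014 + 0.11·0.31508 + 0.25·0.822016 + 0.26·0.44757 = 0.635457.

0.635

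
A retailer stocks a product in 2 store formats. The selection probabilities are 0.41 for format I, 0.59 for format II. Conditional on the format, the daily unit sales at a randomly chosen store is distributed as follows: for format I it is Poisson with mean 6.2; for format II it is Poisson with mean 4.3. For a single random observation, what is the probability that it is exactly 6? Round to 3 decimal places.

Conditional on each format, P(X = 6): I: 0.1601; II: 0.119127.
By total probability, P(X = 6) = 0.41·0.1601 + 0.59·0.119127 = 0.135926.

0.136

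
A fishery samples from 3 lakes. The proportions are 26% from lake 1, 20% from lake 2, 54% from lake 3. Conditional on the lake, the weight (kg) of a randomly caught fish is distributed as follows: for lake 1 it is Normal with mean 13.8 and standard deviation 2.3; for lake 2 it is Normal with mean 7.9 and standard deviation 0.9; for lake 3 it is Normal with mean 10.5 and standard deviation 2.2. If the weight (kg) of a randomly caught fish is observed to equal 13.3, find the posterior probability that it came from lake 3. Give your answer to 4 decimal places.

0.4973

Likelihoods f(13.3 | ·): 1: 0.169403; 2: 6.75098e-09; 3: 0.0806761.
Posterior ∝ prior × likelihood. Numerator for 3: 0.54·0.0806761 = 0.0435651.
Normalizing constant: 0.26·0.169403 + 0.2·6.75098e-09 + 0.54·0.0806761 = 0.0876098.
P(3 | observation) = 0.0435651 / 0.0876098 = 0.497263.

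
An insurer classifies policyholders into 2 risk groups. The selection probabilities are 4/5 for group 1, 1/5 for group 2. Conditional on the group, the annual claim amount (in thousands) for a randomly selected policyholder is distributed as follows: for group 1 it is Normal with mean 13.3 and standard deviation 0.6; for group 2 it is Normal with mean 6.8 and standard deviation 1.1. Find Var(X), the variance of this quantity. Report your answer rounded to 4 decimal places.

7.2900

Per component, 1: μ=13.3, E[X²]=177.25; 2: μ=6.8, E[X²]=47.45.
E[X] = 0.8·13.3 + 0.2·6.8 = 12.
E[X²] = 0.8·177.25 + 0.2·47.45 = 151.29.
Var(X) = E[X²] − (E[X])² = 151.29 − 144 = 7.29.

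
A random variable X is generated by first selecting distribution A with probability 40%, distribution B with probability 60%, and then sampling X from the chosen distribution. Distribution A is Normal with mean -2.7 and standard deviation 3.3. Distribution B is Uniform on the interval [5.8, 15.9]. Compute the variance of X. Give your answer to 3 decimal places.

53.521

Per component, A: μ=-2.7, E[X²]=18.18; B: μ=10.85, E[X²]=126.223.
E[X] = 0.4·-2.7 + 0.6·10.85 = 5.43.
E[X²] = 0.4·18.18 + 0.6·126.223 = 83.006.
Var(X) = E[X²] − (E[X])² = 83.006 − 29.4849 = 53.5211.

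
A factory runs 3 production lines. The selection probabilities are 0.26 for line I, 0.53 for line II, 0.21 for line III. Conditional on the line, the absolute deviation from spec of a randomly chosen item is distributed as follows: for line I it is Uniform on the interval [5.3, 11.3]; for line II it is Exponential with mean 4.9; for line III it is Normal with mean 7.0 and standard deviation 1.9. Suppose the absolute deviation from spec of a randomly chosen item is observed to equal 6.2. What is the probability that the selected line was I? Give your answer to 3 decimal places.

Likelihoods f(6.2 | ·): I: 0.166667; II: 0.0575822; III: 0.192158.
Posterior ∝ prior × likelihood. Numerator for I: 0.26·0.166667 = 0.0433333.
Normalizing constant: 0.26·0.166667 + 0.53·0.0575822 + 0.21·0.192158 = 0.114205.
P(I | observation) = 0.0433333 / 0.114205 = 0.379434.

0.379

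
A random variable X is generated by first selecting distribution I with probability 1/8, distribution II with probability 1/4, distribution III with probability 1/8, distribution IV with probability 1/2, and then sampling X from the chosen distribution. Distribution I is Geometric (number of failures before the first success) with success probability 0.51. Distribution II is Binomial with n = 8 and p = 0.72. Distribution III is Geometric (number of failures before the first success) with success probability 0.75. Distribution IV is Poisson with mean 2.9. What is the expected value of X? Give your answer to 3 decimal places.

Component means — I: 0.960784; II: 5.76; III: 0.333333; IV: 2.9.
E[X] = 0.125·0.960784 + 0.25·5.76 + 0.125·0.333333 + 0.5·2.9 = 3.05176.

3.052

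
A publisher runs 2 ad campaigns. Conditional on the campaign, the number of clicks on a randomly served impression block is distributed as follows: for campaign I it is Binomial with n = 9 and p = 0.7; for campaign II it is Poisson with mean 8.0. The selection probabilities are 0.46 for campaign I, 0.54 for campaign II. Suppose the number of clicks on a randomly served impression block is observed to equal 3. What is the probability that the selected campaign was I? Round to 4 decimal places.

0.3846

Likelihoods P(X=3 | ·): I: 0.0210039; II: 0.0286261.
Posterior ∝ prior × likelihood. Numerator for I: 0.46·0.0210039 = 0.00966182.
Normalizing constant: 0.46·0.0210039 + 0.54·0.0286261 = 0.0251199.
P(I | observation) = 0.00966182 / 0.0251199 = 0.384627.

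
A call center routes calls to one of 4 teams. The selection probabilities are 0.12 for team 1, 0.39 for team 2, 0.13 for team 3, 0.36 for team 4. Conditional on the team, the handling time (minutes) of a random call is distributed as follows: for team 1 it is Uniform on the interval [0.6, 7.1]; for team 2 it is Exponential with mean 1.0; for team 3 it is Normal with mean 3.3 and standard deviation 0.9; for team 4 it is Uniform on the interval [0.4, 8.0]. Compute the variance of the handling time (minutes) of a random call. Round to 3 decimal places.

4.785

Per component, 1: μ=3.85, E[X²]=18.3433; 2: μ=1, E[X²]=2; 3: μ=3.3, E[X²]=11.7; 4: μ=4.2, E[X²]=22.4533.
E[X] = 0.12·3.85 + 0.39·1 + 0.13·3.3 + 0.36·4.2 = 2.793.
E[X²] = 0.12·18.3433 + 0.39·2 + 0.13·11.7 + 0.36·22.4533 = 12.5854.
Var(X) = E[X²] − (E[X])² = 12.5854 − 7.80085 = 4.78455.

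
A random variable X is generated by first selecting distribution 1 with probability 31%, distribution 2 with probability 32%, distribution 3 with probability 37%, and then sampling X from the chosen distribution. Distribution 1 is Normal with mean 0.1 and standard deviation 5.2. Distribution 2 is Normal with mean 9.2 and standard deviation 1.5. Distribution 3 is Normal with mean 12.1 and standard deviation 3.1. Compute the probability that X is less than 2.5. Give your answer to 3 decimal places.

Conditional on each component, P(X < 2.5): 1: 0.677794; 2: 3.97239e-06; 3: 0.000978194.
By total probability, P(X < 2.5) = 0.31·0.677794 + 0.32·3.97239e-06 + 0.37·0.000978194 = 0.210479.

0.210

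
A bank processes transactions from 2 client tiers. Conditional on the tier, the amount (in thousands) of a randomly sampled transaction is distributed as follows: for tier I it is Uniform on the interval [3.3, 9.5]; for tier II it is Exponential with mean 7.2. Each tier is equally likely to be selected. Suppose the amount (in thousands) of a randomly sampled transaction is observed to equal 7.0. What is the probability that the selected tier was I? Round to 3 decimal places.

Likelihoods f(7.0 | ·): I: 0.16129; II: 0.0525336.
Posterior ∝ prior × likelihood. Numerator for I: 0.5·0.16129 = 0.0806452.
Normalizing constant: 0.5·0.16129 + 0.5·0.0525336 = 0.106912.
P(I | observation) = 0.0806452 / 0.106912 = 0.754314.

0.754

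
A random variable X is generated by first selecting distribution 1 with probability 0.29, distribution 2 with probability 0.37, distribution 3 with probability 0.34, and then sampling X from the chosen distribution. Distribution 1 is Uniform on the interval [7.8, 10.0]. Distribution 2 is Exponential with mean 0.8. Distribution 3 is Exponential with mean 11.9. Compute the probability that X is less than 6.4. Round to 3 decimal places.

0.511

Conditional on each component, P(X < 6.4): 1: 0; 2: 0.999665; 3: 0.415977.
By total probability, P(X < 6.4) = 0.29·0 + 0.37·0.999665 + 0.34·0.415977 = 0.511308.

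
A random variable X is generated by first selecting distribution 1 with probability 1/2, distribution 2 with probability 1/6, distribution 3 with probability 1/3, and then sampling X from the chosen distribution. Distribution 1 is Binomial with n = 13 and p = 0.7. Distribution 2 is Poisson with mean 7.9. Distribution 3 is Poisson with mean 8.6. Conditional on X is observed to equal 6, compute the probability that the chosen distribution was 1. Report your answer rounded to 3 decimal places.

0.285

Likelihoods P(X=6 | ·): 1: 0.0441524; 2: 0.125171; 3: 0.103449.
Posterior ∝ prior × likelihood. Numerator for 1: 0.5·0.0441524 = 0.0220762.
Normalizing constant: 0.5·0.0441524 + 0.166667·0.125171 + 0.333333·0.103449 = 0.077421.
P(1 | observation) = 0.0220762 / 0.077421 = 0.285145.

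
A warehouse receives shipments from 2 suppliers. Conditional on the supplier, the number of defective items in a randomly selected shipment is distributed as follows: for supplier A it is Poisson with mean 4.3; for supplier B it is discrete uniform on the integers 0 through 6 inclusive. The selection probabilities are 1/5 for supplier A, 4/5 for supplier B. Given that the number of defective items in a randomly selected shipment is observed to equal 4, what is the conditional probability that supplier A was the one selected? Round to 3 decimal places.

0.253

Likelihoods P(X=4 | ·): A: 0.193284; B: 0.142857.
Posterior ∝ prior × likelihood. Numerator for A: 0.2·0.193284 = 0.0386568.
Normalizing constant: 0.2·0.193284 + 0.8·0.142857 = 0.152943.
P(A | observation) = 0.0386568 / 0.152943 = 0.252754.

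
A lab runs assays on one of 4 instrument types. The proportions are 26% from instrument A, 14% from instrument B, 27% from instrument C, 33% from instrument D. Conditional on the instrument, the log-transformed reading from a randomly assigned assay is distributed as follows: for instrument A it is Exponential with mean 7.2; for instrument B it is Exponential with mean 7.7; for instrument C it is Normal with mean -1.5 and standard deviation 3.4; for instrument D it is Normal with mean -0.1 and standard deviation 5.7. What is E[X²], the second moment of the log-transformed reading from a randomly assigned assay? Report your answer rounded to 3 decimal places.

For each component E[X²] = Var + (mean)², giving A: 103.68; B: 118.58; C: 13.81; D: 32.5.
Overall E[X²] = 0.26·103.68 + 0.14·118.58 + 0.27·13.81 + 0.33·32.5 = 58.0117.

58.012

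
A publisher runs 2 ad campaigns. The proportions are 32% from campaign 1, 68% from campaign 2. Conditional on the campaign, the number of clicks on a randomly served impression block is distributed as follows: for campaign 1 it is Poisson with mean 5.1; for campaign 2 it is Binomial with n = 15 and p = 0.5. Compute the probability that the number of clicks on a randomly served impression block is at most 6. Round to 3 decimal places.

Conditional on each campaign, P(X ≤ 6): 1: 0.74742; 2: 0.303619.
By total probability, P(X ≤ 6) = 0.32·0.74742 + 0.68·0.303619 = 0.445636.

0.446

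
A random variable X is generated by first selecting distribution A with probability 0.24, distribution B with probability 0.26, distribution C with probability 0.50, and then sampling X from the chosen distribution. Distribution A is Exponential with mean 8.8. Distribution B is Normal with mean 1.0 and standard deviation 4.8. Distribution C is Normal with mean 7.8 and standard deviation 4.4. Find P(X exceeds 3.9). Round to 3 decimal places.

Conditional on each component, P(X > 3.9): A: 0.64199; B: 0.272866; C: 0.812289.
By total probability, P(X > 3.9) = 0.24·0.64199 + 0.26·0.272866 + 0.5·0.812289 = 0.631168.

0.631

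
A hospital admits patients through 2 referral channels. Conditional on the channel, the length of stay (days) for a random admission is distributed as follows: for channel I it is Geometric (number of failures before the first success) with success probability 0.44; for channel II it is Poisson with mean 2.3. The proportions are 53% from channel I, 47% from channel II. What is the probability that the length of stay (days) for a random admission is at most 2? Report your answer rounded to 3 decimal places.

Conditional on each channel, P(X ≤ 2): I: 0.824384; II: 0.596039.
By total probability, P(X ≤ 2) = 0.53·0.824384 + 0.47·0.596039 = 0.717062.

0.717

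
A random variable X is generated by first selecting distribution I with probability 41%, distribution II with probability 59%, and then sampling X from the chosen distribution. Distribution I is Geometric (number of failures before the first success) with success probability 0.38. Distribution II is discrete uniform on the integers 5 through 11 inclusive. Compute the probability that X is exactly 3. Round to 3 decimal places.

Conditional on each component, P(X = 3): I: 0.0905646; II: 0.
By total probability, P(X = 3) = 0.41·0.0905646 + 0.59·0 = 0.0371315.

0.037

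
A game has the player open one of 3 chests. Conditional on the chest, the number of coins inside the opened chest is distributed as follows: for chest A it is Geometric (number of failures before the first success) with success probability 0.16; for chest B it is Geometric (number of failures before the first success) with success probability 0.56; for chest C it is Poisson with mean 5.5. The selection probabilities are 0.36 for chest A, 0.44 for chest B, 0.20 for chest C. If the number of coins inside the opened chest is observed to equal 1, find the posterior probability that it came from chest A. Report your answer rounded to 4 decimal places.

0.3000

Likelihoods P(X=1 | ·): A: 0.1344; B: 0.2464; C: 0.0224772.
Posterior ∝ prior × likelihood. Numerator for A: 0.36·0.1344 = 0.048384.
Normalizing constant: 0.36·0.1344 + 0.44·0.2464 + 0.2·0.0224772 = 0.161295.
P(A | observation) = 0.048384 / 0.161295 = 0.299971.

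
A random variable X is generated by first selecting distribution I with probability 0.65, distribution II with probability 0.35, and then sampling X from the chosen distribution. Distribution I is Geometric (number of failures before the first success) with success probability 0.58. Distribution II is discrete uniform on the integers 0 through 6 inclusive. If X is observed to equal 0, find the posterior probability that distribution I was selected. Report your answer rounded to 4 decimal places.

Likelihoods P(X=0 | ·): I: 0.58; II: 0.142857.
Posterior ∝ prior × likelihood. Numerator for I: 0.65·0.58 = 0.377.
Normalizing constant: 0.65·0.58 + 0.35·0.142857 = 0.427.
P(I | observation) = 0.377 / 0.427 = 0.882904.

0.8829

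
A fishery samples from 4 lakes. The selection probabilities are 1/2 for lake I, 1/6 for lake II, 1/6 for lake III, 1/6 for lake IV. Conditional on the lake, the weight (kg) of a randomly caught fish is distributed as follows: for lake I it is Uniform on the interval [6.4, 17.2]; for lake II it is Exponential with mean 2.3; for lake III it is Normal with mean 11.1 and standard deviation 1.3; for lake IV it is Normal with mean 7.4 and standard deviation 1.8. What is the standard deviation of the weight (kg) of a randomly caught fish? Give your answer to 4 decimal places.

4.3580

Per component, I: μ=11.8, E[X²]=148.96; II: μ=2.3, E[X²]=10.58; III: μ=11.1, E[X²]=124.9; IV: μ=7.4, E[X²]=58.
E[X] = 0.5·11.8 + 0.166667·2.3 + 0.166667·11.1 + 0.166667·7.4 = 9.36667.
E[X²] = 0.5·148.96 + 0.166667·10.58 + 0.166667·124.9 + 0.166667·58 = 106.727.
Var(X) = E[X²] − (E[X])² = 106.727 − 87.7344 = 18.9922.
SD(X) = √18.9922 = 4.35801.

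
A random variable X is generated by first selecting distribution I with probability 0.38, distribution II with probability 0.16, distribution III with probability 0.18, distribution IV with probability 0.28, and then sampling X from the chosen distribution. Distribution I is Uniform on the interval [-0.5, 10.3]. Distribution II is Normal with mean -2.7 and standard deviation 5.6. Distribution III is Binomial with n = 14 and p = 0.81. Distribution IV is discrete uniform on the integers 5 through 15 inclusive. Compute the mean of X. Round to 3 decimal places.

6.271

Component means — I: 4.9; II: -2.7; III: 11.34; IV: 10.
E[X] = 0.38·4.9 + 0.16·-2.7 + 0.18·11.34 + 0.28·10 = 6.2712.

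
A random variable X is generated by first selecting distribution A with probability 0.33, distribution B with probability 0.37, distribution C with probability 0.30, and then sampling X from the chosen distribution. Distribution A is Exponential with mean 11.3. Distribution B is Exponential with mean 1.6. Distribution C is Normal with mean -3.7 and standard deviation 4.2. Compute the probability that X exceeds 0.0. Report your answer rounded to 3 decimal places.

Conditional on each component, P(X > 0.0): A: 1; B: 1; C: 0.189172.
By total probability, P(X > 0.0) = 0.33·1 + 0.37·1 + 0.3·0.189172 = 0.756752.

0.757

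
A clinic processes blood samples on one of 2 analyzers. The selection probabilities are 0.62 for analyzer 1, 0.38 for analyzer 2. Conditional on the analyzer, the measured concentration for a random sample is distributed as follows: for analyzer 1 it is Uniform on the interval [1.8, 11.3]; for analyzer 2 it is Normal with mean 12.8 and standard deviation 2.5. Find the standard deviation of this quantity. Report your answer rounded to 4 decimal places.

Per component, 1: μ=6.55, E[X²]=50.4233; 2: μ=12.8, E[X²]=170.09.
E[X] = 0.62·6.55 + 0.38·12.8 = 8.925.
E[X²] = 0.62·50.4233 + 0.38·170.09 = 95.8967.
Var(X) = E[X²] − (E[X])² = 95.8967 − 79.6556 = 16.241.
SD(X) = √16.241 = 4.03002.

4.0300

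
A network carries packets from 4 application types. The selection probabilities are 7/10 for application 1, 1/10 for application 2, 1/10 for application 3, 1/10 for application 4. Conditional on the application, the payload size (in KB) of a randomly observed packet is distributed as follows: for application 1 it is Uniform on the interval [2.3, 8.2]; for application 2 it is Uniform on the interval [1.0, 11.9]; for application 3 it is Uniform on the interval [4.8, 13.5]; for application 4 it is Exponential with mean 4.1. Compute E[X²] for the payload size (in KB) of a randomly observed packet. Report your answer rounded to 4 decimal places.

38.8397

For each component E[X²] = Var + (mean)², giving 1: 30.4633; 2: 51.5033; 3: 90.03; 4: 33.62.
Overall E[X²] = 0.7·30.4633 + 0.1·51.5033 + 0.1·90.03 + 0.1·33.62 = 38.8397.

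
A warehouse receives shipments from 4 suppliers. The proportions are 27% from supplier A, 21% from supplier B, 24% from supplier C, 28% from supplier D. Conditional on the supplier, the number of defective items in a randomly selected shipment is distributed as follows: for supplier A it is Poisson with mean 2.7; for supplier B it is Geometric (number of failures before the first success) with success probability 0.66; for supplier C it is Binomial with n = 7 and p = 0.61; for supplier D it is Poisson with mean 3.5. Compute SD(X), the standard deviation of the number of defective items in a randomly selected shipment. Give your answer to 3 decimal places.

2.006

Per component, A: μ=2.7, E[X²]=9.99; B: μ=0.515152, E[X²]=1.04591; C: μ=4.27, E[X²]=19.8982; D: μ=3.5, E[X²]=15.75.
E[X] = 0.27·2.7 + 0.21·0.515152 + 0.24·4.27 + 0.28·3.5 = 2.84198.
E[X²] = 0.27·9.99 + 0.21·1.04591 + 0.24·19.8982 + 0.28·15.75 = 12.1025.
Var(X) = E[X²] − (E[X])² = 12.1025 − 8.07686 = 4.02565.
SD(X) = √4.02565 = 2.0064.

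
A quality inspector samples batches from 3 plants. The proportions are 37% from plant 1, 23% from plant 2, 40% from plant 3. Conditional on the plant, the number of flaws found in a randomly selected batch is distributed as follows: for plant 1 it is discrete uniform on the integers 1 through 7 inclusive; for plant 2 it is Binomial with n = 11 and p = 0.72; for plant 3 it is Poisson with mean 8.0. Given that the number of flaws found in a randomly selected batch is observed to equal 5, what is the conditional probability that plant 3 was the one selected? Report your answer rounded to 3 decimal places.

Likelihoods P(X=5 | ·): 1: 0.142857; 2: 0.0430777; 3: 0.0916037.
Posterior ∝ prior × likelihood. Numerator for 3: 0.4·0.0916037 = 0.0366415.
Normalizing constant: 0.37·0.142857 + 0.23·0.0430777 + 0.4·0.0916037 = 0.0994065.
P(3 | observation) = 0.0366415 / 0.0994065 = 0.368602.

0.369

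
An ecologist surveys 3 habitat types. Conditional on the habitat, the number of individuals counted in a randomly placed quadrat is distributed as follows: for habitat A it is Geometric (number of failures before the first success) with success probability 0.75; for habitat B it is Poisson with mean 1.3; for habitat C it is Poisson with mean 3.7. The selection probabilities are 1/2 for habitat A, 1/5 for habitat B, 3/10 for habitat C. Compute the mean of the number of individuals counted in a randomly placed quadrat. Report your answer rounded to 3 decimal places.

Component means — A: 0.333333; B: 1.3; C: 3.7.
E[X] = 0.5·0.333333 + 0.2·1.3 + 0.3·3.7 = 1.53667.

1.537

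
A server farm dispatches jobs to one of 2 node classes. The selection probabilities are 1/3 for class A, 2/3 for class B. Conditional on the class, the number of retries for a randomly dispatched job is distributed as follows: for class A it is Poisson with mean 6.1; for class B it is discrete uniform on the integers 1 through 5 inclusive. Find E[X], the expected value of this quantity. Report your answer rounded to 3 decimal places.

Component means — A: 6.1; B: 3.
E[X] = 0.333333·6.1 + 0.666667·3 = 4.03333.

4.033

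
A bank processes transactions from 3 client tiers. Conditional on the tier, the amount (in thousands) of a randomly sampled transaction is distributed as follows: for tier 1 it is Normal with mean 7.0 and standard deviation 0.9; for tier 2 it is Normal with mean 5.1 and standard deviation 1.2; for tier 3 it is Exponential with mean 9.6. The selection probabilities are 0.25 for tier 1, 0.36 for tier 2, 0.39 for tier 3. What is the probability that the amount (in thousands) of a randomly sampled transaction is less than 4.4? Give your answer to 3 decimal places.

Conditional on each tier, P(X < 4.4): 1: 0.00193303; 2: 0.279834; 3: 0.367663.
By total probability, P(X < 4.4) = 0.25·0.00193303 + 0.36·0.279834 + 0.39·0.367663 = 0.244612.

0.245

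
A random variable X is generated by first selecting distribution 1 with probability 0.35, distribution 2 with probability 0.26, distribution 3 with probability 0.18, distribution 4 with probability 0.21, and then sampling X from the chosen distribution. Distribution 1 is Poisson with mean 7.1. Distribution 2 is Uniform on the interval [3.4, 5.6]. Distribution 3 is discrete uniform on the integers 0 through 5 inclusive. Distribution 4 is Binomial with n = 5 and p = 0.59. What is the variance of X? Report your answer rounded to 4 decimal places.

Per component, 1: μ=7.1, E[X²]=57.51; 2: μ=4.5, E[X²]=20.6533; 3: μ=2.5, E[X²]=9.16667; 4: μ=2.95, E[X²]=9.912.
E[X] = 0.35·7.1 + 0.26·4.5 + 0.18·2.5 + 0.21·2.95 = 4.7245.
E[X²] = 0.35·57.51 + 0.26·20.6533 + 0.18·9.16667 + 0.21·9.912 = 29.2299.
Var(X) = E[X²] − (E[X])² = 29.2299 − 22.3209 = 6.90899.

6.9090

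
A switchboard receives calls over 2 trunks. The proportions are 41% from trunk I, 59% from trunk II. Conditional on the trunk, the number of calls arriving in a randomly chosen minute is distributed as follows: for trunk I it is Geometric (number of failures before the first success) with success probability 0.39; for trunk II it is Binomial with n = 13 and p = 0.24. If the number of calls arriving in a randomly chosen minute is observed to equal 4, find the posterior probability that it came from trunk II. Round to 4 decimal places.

Likelihoods P(X=4 | ·): I: 0.0539988; II: 0.200666.
Posterior ∝ prior × likelihood. Numerator for II: 0.59·0.200666 = 0.118393.
Normalizing constant: 0.41·0.0539988 + 0.59·0.200666 = 0.140532.
P(II | observation) = 0.118393 / 0.140532 = 0.84246.

0.8425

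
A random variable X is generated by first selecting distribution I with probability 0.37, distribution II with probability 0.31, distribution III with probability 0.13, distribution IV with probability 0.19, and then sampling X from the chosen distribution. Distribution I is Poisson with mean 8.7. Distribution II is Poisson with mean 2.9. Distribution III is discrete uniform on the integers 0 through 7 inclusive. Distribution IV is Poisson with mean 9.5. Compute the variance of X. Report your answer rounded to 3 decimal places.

15.279

Per component, I: μ=8.7, E[X²]=84.39; II: μ=2.9, E[X²]=11.31; III: μ=3.5, E[X²]=17.5; IV: μ=9.5, E[X²]=99.75.
E[X] = 0.37·8.7 + 0.31·2.9 + 0.13·3.5 + 0.19·9.5 = 6.378.
E[X²] = 0.37·84.39 + 0.31·11.31 + 0.13·17.5 + 0.19·99.75 = 55.9579.
Var(X) = E[X²] − (E[X])² = 55.9579 − 40.6789 = 15.279.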